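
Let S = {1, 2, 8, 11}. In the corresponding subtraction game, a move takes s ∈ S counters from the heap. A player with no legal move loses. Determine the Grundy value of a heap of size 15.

n :  0  1  2  3  4  5  6  7  8  9 10 11 12 13 14 15
G :  0  1  2  0  1  2  0  1  2  0  1  2  0  1  2  0

0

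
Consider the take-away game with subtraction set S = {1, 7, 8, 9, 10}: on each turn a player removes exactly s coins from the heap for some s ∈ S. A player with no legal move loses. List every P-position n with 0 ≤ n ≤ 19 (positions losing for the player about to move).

n :  0  1  2  3  4  5  6  7  8  9 10 11 12 13 14 15 16 17 18 19
G :  0  1  0  1  0  1  0  1  2  3  2  3  2  3  2  3  4  0  1  0
P-positions are exactly the n with G(n) = 0.

0, 2, 4, 6, 17, 19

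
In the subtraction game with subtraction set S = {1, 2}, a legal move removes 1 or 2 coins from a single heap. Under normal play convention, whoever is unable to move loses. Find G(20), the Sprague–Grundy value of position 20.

2

n :  0  1  2  3  4  5  6  7  8  9 10 11 12 13 14 15 16 17 18 19 20
G :  0  1  2  0  1  2  0  1  2  0  1  2  0  1  2  0  1  2  0  1  2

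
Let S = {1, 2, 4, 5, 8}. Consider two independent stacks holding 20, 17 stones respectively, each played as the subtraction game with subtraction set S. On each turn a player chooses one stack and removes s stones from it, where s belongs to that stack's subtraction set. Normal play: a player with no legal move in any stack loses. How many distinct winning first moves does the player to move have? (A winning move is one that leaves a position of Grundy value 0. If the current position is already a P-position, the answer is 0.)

All stacks use S = {1, 2, 4, 5, 8}:
G(0) = 0
G(1) = mex{0} = 1
G(2) = mex{1,0} = 2
G(3) = mex{2,1} = 0
G(4) = mex{0,2,0} = 1
G(5) = mex{1,0,1,0} = 2
G(6) = mex{2,1,2,1} = 0
G(7) = mex{0,2,0,2} = 1
G(8) = mex{1,0,1,0,0} = 2
G(9) = mex{2,1,2,1,1} = 0
G(10) = mex{0,2,0,2,2} = 1
G(11) = mex{1,0,1,0,0} = 2
G(12) = mex{2,1,2,1,1} = 0
G(13) = mex{0,2,0,2,2} = 1
G(14) = mex{1,0,1,0,0} = 2
G(15) = mex{2,1,2,1,1} = 0
G(16) = mex{0,2,0,2,2} = 1
G(17) = mex{1,0,1,0,0} = 2
G(18) = mex{2,1,2,1,1} = 0
G(19) = mex{0,2,0,2,2} = 1
G(20) = mex{1,0,1,0,0} = 2
Stack A: G(20) = 2.
Stack B: G(17) = 2.
Combined Grundy value = 2 ⊕ 2 = 0.
A winning move leaves total XOR = 0, i.e. changes one component's Grundy value g to g ⊕ X where X is the current total.
Stack A: target g' = 2⊕0 = 2, but every legal move changes the Grundy value (mex property), so 0 moves.
Stack B: target g' = 2⊕0 = 2, but every legal move changes the Grundy value (mex property), so 0 moves.

0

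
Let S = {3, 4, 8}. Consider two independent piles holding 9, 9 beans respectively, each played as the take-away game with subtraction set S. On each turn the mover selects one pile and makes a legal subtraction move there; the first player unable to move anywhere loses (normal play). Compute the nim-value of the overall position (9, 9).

All piles use S = {3, 4, 8}:
n : 0 1 2 3 4 5 6 7 8 9
G : 0 0 0 1 1 1 2 0 2 3
Pile A: G(9) = 3.
Pile B: G(9) = 3.
Combined Grundy value = 3 ⊕ 3 = 0.

0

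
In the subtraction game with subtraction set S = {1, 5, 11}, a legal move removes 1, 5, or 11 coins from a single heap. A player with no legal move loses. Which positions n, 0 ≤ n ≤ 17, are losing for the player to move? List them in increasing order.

G(0) = 0
G(1) = mex{0} = 1
G(2) = mex{1} = 0
G(3) = mex{0} = 1
G(4) = mex{1} = 0
G(5) = mex{0,0} = 1
G(6) = mex{1,1} = 0
G(7) = mex{0,0} = 1
G(8) = mex{1,1} = 0
G(9) = mex{0,0} = 1
G(10) = mex{1,1} = 0
G(11) = mex{0,0,0} = 1
G(12) = mex{1,1,1} = 0
G(13) = mex{0,0,0} = 1
G(14) = mex{1,1,1} = 0
G(15) = mex{0,0,0} = 1
G(16) = mex{1,1,1} = 0
G(17) = mex{0,0,0} = 1
P-positions are exactly the n with G(n) = 0.

0, 2, 4, 6, 8, 10, 12, 14, 16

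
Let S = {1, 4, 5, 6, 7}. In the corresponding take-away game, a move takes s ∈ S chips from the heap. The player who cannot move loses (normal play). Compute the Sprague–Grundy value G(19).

G(0) = 0
G(1) = mex{0} = 1
G(2) = mex{1} = 0
G(3) = mex{0} = 1
G(4) = mex{1,0} = 2
G(5) = mex{2,1,0} = 3
G(6) = mex{3,0,1,0} = 2
G(7) = mex{2,1,0,1,0} = 3
G(8) = mex{3,2,1,0,1} = 4
G(9) = mex{4,3,2,1,0} = 5
G(10) = mex{5,2,3,2,1} = 0
G(11) = mex{0,3,2,3,2} = 1
G(12) = mex{1,4,3,2,3} = 0
G(13) = mex{0,5,4,3,2} = 1
G(14) = mex{1,0,5,4,3} = 2
G(15) = mex{2,1,0,5,4} = 3
G(16) = mex{3,0,1,0,5} = 2
G(17) = mex{2,1,0,1,0} = 3
G(18) = mex{3,2,1,0,1} = 4
G(19) = mex{4,3,2,1,0} = 5

5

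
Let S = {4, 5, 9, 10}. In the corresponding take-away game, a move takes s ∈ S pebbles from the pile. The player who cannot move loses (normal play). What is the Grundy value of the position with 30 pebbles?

n :  0  1  2  3  4  5  6  7  8  9 10 11 12 13 14 15 16 17 18 19 20 21 22 23 24 25 26 27 28 29 30
G :  0  0  0  0  1  1  1  1  2  2  2  2  3  3  0  0  0  0  1  1  1  1  2  2  2  2  3  3  0  0  0

0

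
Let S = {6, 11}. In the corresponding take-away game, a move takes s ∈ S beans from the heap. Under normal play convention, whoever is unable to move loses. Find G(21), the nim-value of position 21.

0

G(0) = 0
G(1) = mex{} = 0
G(2) = mex{} = 0
G(3) = mex{} = 0
G(4) = mex{} = 0
G(5) = mex{} = 0
G(6) = mex{0} = 1
G(7) = mex{0} = 1
G(8) = mex{0} = 1
G(9) = mex{0} = 1
G(10) = mex{0} = 1
G(11) = mex{0,0} = 1
G(12) = mex{1,0} = 2
G(13) = mex{1,0} = 2
G(14) = mex{1,0} = 2
G(15) = mex{1,0} = 2
G(16) = mex{1,0} = 2
G(17) = mex{1,1} = 0
G(18) = mex{2,1} = 0
G(19) = mex{2,1} = 0
G(20) = mex{2,1} = 0
G(21) = mex{2,1} = 0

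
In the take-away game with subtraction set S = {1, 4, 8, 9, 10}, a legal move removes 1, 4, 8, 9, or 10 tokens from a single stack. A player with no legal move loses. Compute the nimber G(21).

1

G(0) = 0
G(1) = mex{0} = 1
G(2) = mex{1} = 0
G(3) = mex{0} = 1
G(4) = mex{1,0} = 2
G(5) = mex{2,1} = 0
G(6) = mex{0,0} = 1
G(7) = mex{1,1} = 0
G(8) = mex{0,2,0} = 1
G(9) = mex{1,0,1,0} = 2
G(10) = mex{2,1,0,1,0} = 3
G(11) = mex{3,0,1,0,1} = 2
G(12) = mex{2,1,2,1,0} = 3
G(13) = mex{3,2,0,2,1} = 4
G(14) = mex{4,3,1,0,2} = 5
G(15) = mex{5,2,0,1,0} = 3
G(16) = mex{3,3,1,0,1} = 2
G(17) = mex{2,4,2,1,0} = 3
G(18) = mex{3,5,3,2,1} = 0
G(19) = mex{0,3,2,3,2} = 1
G(20) = mex{1,2,3,2,3} = 0
G(21) = mex{0,3,4,3,2} = 1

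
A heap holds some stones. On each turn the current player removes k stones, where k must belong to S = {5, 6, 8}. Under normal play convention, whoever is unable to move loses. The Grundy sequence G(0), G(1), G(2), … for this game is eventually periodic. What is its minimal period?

n :  0  1  2  3  4  5  6  7  8  9 10 11 12 13 14 15 16 17 18 19 20 21 22 23 24 25 26 27
G :  0  0  0  0  0  1  1  1  1  1  2  2  2  0  0  0  0  0  1  1  1  1  1  2  2  2  0  0
G(n+13) = G(n) holds for n = 0,…,7 (a full window of length max(S) = 8), so the sequence is purely periodic with period 13.

13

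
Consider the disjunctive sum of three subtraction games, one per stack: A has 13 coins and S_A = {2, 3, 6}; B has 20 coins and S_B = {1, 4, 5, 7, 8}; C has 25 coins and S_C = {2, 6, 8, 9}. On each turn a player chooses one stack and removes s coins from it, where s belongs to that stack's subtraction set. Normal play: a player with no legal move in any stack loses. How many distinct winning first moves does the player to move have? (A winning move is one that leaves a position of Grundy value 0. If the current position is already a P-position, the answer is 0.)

Stack A, S = {2, 3, 6}:
n :  0  1  2  3  4  5  6  7  8  9 10 11 12 13
G :  0  0  1  1  2  0  3  1  2  0  0  1  1  2
G_A(13) = 2.
Stack B, S = {1, 4, 5, 7, 8}:
n :  0  1  2  3  4  5  6  7  8  9 10 11 12 13 14 15 16 17 18 19 20
G :  0  1  0  1  2  3  2  3  4  5  4  0  1  0  1  2  3  2  3  4  5
G_B(20) = 5.
Stack C, S = {2, 6, 8, 9}:
n :  0  1  2  3  4  5  6  7  8  9 10 11 12 13 14 15 16 17 18 19 20 21 22 23 24 25
G :  0  0  1  1  0  0  1  1  2  2  3  3  2  2  3  0  0  1  1  0  0  1  1  2  2  3
G_C(25) = 3.
Combined Grundy value = 2 ⊕ 5 ⊕ 3 = 4.
A winning move leaves total XOR = 0, i.e. changes one component's Grundy value g to g ⊕ X where X is the current total.
Stack A: need g' = 2⊕4 = 6. Options: 13−2→G=1, 13−3→G=0, 13−6→G=1. Hits: 0.
Stack B: need g' = 5⊕4 = 1. Options: 20−1→G=4, 20−4→G=3, 20−5→G=2, 20−7→G=0, 20−8→G=1. Hits: 1.
Stack C: need g' = 3⊕4 = 7. Options: 25−2→G=2, 25−6→G=0, 25−8→G=1, 25−9→G=0. Hits: 0.

1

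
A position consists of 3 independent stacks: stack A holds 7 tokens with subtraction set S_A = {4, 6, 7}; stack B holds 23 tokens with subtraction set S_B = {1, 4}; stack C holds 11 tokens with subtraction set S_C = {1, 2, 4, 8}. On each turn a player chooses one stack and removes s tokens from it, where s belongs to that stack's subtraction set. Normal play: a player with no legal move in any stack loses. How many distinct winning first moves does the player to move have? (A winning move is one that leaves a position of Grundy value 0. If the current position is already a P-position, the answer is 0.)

Stack A, S = {4, 6, 7}:
G(0) = 0
G(1) = mex{} = 0
G(2) = mex{} = 0
G(3) = mex{} = 0
G(4) = mex{0} = 1
G(5) = mex{0} = 1
G(6) = mex{0,0} = 1
G(7) = mex{0,0,0} = 1
G_A(7) = 1.
Stack B, S = {1, 4}:
G(0) = 0
G(1) = mex{0} = 1
G(2) = mex{1} = 0
G(3) = mex{0} = 1
G(4) = mex{1,0} = 2
G(5) = mex{2,1} = 0
G(6) = mex{0,0} = 1
G(7) = mex{1,1} = 0
G(8) = mex{0,2} = 1
G(9) = mex{1,0} = 2
G(10) = mex{2,1} = 0
G(11) = mex{0,0} = 1
G(12) = mex{1,1} = 0
G(13) = mex{0,2} = 1
G(14) = mex{1,0} = 2
G(15) = mex{2,1} = 0
G(16) = mex{0,0} = 1
G(17) = mex{1,1} = 0
G(18) = mex{0,2} = 1
G(19) = mex{1,0} = 2
G(20) = mex{2,1} = 0
G(21) = mex{0,0} = 1
G(22) = mex{1,1} = 0
G(23) = mex{0,2} = 1
G_B(23) = 1.
Stack C, S = {1, 2, 4, 8}:
n :  0  1  2  3  4  5  6  7  8  9 10 11
G :  0  1  2  0  1  2  0  1  2  0  1  2
G_C(11) = 2.
Combined Grundy value = 1 ⊕ 1 ⊕ 2 = 2.
A winning move leaves total XOR = 0, i.e. changes one component's Grundy value g to g ⊕ X where X is the current total.
Stack A: need g' = 1⊕2 = 3. Options: 7−4→G=0, 7−6→G=0, 7−7→G=0. Hits: 0.
Stack B: need g' = 1⊕2 = 3. Options: 23−1→G=0, 23−4→G=2. Hits: 0.
Stack C: need g' = 2⊕2 = 0. Options: 11−1→G=1, 11−2→G=0, 11−4→G=1, 11−8→G=0. Hits: 2.

2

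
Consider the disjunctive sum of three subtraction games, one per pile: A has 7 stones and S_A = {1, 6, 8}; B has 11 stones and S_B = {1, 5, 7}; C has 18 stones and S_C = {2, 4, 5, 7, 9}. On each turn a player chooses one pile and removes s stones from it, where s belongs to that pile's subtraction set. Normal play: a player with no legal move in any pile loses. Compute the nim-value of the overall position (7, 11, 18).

Pile A, S = {1, 6, 8}:
n : 0 1 2 3 4 5 6 7
G : 0 1 0 1 0 1 2 0
G_A(7) = 0.
Pile B, S = {1, 5, 7}:
n :  0  1  2  3  4  5  6  7  8  9 10 11
G :  0  1  0  1  0  1  0  1  0  1  0  1
G_B(11) = 1.
Pile C, S = {2, 4, 5, 7, 9}:
n :  0  1  2  3  4  5  6  7  8  9 10 11 12 13 14 15 16 17 18
G :  0  0  1  1  2  2  3  3  4  4  5  0  0  1  1  2  2  3  3
G_C(18) = 3.
Combined Grundy value = 0 ⊕ 1 ⊕ 3 = 2.

2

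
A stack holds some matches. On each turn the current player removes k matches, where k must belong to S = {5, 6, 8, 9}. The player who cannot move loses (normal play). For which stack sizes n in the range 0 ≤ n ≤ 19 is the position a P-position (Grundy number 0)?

0, 1, 2, 3, 4, 14, 15, 16, 17, 18

G(0) = 0
G(1) = mex{} = 0
G(2) = mex{} = 0
G(3) = mex{} = 0
G(4) = mex{} = 0
G(5) = mex{0} = 1
G(6) = mex{0,0} = 1
G(7) = mex{0,0} = 1
G(8) = mex{0,0,0} = 1
G(9) = mex{0,0,0,0} = 1
G(10) = mex{1,0,0,0} = 2
G(11) = mex{1,1,0,0} = 2
G(12) = mex{1,1,0,0} = 2
G(13) = mex{1,1,1,0} = 2
G(14) = mex{1,1,1,1} = 0
G(15) = mex{2,1,1,1} = 0
G(16) = mex{2,2,1,1} = 0
G(17) = mex{2,2,1,1} = 0
G(18) = mex{2,2,2,1} = 0
G(19) = mex{0,2,2,2} = 1
P-positions are exactly the n with G(n) = 0.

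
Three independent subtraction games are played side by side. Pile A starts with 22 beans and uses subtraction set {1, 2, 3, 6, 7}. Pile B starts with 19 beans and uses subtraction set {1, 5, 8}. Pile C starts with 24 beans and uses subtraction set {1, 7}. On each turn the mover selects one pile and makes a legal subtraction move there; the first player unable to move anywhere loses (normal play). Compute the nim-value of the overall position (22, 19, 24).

2

Pile A, S = {1, 2, 3, 6, 7}:
G(0) = 0
G(1) = mex{0} = 1
G(2) = mex{1,0} = 2
G(3) = mex{2,1,0} = 3
G(4) = mex{3,2,1} = 0
G(5) = mex{0,3,2} = 1
G(6) = mex{1,0,3,0} = 2
G(7) = mex{2,1,0,1,0} = 3
G(8) = mex{3,2,1,2,1} = 0
G(9) = mex{0,3,2,3,2} = 1
G(10) = mex{1,0,3,0,3} = 2
G(11) = mex{2,1,0,1,0} = 3
G(12) = mex{3,2,1,2,1} = 0
G(13) = mex{0,3,2,3,2} = 1
G(14) = mex{1,0,3,0,3} = 2
G(15) = mex{2,1,0,1,0} = 3
G(16) = mex{3,2,1,2,1} = 0
G(17) = mex{0,3,2,3,2} = 1
G(18) = mex{1,0,3,0,3} = 2
G(19) = mex{2,1,0,1,0} = 3
G(20) = mex{3,2,1,2,1} = 0
G(21) = mex{0,3,2,3,2} = 1
G(22) = mex{1,0,3,0,3} = 2
G_A(22) = 2.
Pile B, S = {1, 5, 8}:
n :  0  1  2  3  4  5  6  7  8  9 10 11 12 13 14 15 16 17 18 19
G :  0  1  0  1  0  1  0  1  2  3  2  3  2  0  1  0  1  0  1  0
G_B(19) = 0.
Pile C, S = {1, 7}:
G(0) = 0
G(1) = mex{0} = 1
G(2) = mex{1} = 0
G(3) = mex{0} = 1
G(4) = mex{1} = 0
G(5) = mex{0} = 1
G(6) = mex{1} = 0
G(7) = mex{0,0} = 1
G(8) = mex{1,1} = 0
G(9) = mex{0,0} = 1
G(10) = mex{1,1} = 0
G(11) = mex{0,0} = 1
G(12) = mex{1,1} = 0
G(13) = mex{0,0} = 1
G(14) = mex{1,1} = 0
G(15) = mex{0,0} = 1
G(16) = mex{1,1} = 0
G(17) = mex{0,0} = 1
G(18) = mex{1,1} = 0
G(19) = mex{0,0} = 1
G(20) = mex{1,1} = 0
G(21) = mex{0,0} = 1
G(22) = mex{1,1} = 0
G(23) = mex{0,0} = 1
G(24) = mex{1,1} = 0
G_C(24) = 0.
Combined Grundy value = 2 ⊕ 0 ⊕ 0 = 2.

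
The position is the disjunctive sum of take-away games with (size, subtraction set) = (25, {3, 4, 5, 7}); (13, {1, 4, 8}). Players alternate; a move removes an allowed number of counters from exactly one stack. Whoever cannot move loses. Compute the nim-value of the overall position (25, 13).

0

Stack A, S = {3, 4, 5, 7}:
n :  0  1  2  3  4  5  6  7  8  9 10 11 12 13 14 15 16 17 18 19 20 21 22 23 24 25
G :  0  0  0  1  1  1  2  2  2  3  0  0  0  1  1  1  2  2  2  3  0  0  0  1  1  1
G_A(25) = 1.
Stack B, S = {1, 4, 8}:
G(0) = 0
G(1) = mex{0} = 1
G(2) = mex{1} = 0
G(3) = mex{0} = 1
G(4) = mex{1,0} = 2
G(5) = mex{2,1} = 0
G(6) = mex{0,0} = 1
G(7) = mex{1,1} = 0
G(8) = mex{0,2,0} = 1
G(9) = mex{1,0,1} = 2
G(10) = mex{2,1,0} = 3
G(11) = mex{3,0,1} = 2
G(12) = mex{2,1,2} = 0
G(13) = mex{0,2,0} = 1
G_B(13) = 1.
Combined Grundy value = 1 ⊕ 1 = 0.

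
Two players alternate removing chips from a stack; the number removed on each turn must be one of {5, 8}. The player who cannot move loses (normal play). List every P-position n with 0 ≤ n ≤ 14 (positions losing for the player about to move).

n :  0  1  2  3  4  5  6  7  8  9 10 11 12 13 14
G :  0  0  0  0  0  1  1  1  1  1  2  2  2  0  0
P-positions are exactly the n with G(n) = 0.

0, 1, 2, 3, 4, 13, 14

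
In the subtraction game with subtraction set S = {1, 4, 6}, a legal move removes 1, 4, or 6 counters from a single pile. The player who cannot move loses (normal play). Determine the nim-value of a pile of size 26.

n :  0  1  2  3  4  5  6  7  8  9 10 11 12 13 14 15 16 17 18 19 20 21 22 23 24 25 26
G :  0  1  0  1  2  0  1  0  1  2  0  1  0  1  2  0  1  0  1  2  0  1  0  1  2  0  1

1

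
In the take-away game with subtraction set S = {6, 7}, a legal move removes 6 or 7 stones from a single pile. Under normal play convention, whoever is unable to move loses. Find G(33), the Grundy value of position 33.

1

G(0) = 0
G(1) = mex{} = 0
G(2) = mex{} = 0
G(3) = mex{} = 0
G(4) = mex{} = 0
G(5) = mex{} = 0
G(6) = mex{0} = 1
G(7) = mex{0,0} = 1
G(8) = mex{0,0} = 1
G(9) = mex{0,0} = 1
G(10) = mex{0,0} = 1
G(11) = mex{0,0} = 1
G(12) = mex{1,0} = 2
G(13) = mex{1,1} = 0
G(14) = mex{1,1} = 0
G(15) = mex{1,1} = 0
G(16) = mex{1,1} = 0
G(17) = mex{1,1} = 0
G(18) = mex{2,1} = 0
G(19) = mex{0,2} = 1
G(20) = mex{0,0} = 1
G(21) = mex{0,0} = 1
G(22) = mex{0,0} = 1
G(23) = mex{0,0} = 1
G(24) = mex{0,0} = 1
G(25) = mex{1,0} = 2
G(26) = mex{1,1} = 0
G(27) = mex{1,1} = 0
G(28) = mex{1,1} = 0
G(29) = mex{1,1} = 0
G(30) = mex{1,1} = 0
G(31) = mex{2,1} = 0
G(32) = mex{0,2} = 1
G(33) = mex{0,0} = 1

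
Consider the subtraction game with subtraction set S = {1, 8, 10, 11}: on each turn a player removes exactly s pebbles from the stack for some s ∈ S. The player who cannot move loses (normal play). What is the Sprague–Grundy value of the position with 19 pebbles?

n :  0  1  2  3  4  5  6  7  8  9 10 11 12 13 14 15 16 17 18 19
G :  0  1  0  1  0  1  0  1  2  0  1  2  3  2  3  2  3  2  0  1

1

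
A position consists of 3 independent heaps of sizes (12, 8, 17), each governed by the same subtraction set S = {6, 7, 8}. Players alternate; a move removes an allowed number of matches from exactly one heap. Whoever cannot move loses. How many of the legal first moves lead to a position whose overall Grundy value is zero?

1

All heaps use S = {6, 7, 8}:
n :  0  1  2  3  4  5  6  7  8  9 10 11 12 13 14 15 16 17
G :  0  0  0  0  0  0  1  1  1  1  1  1  2  2  0  0  0  0
Heap A: G(12) = 2.
Heap B: G(8) = 1.
Heap C: G(17) = 0.
Combined Grundy value = 2 ⊕ 1 ⊕ 0 = 3.
A winning move leaves total XOR = 0, i.e. changes one component's Grundy value g to g ⊕ X where X is the current total.
Heap A: need g' = 2⊕3 = 1. Options: 12−6→G=1, 12−7→G=0, 12−8→G=0. Hits: 1.
Heap B: need g' = 1⊕3 = 2. Options: 8−6→G=0, 8−7→G=0, 8−8→G=0. Hits: 0.
Heap C: need g' = 0⊕3 = 3. Options: 17−6→G=1, 17−7→G=1, 17−8→G=1. Hits: 0.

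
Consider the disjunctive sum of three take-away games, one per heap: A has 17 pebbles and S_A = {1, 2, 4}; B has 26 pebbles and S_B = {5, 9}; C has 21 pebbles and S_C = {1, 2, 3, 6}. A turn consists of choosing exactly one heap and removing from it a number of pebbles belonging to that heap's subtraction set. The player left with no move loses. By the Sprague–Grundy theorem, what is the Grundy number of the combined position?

Heap A, S = {1, 2, 4}:
n :  0  1  2  3  4  5  6  7  8  9 10 11 12 13 14 15 16 17
G :  0  1  2  0  1  2  0  1  2  0  1  2  0  1  2  0  1  2
G_A(17) = 2.
Heap B, S = {5, 9}:
n :  0  1  2  3  4  5  6  7  8  9 10 11 12 13 14 15 16 17 18 19 20 21 22 23 24 25 26
G :  0  0  0  0  0  1  1  1  1  1  2  2  2  2  0  0  0  0  0  1  1  1  1  1  2  2  2
G_B(26) = 2.
Heap C, S = {1, 2, 3, 6}:
G(0) = 0
G(1) = mex{0} = 1
G(2) = mex{1,0} = 2
G(3) = mex{2,1,0} = 3
G(4) = mex{3,2,1} = 0
G(5) = mex{0,3,2} = 1
G(6) = mex{1,0,3,0} = 2
G(7) = mex{2,1,0,1} = 3
G(8) = mex{3,2,1,2} = 0
G(9) = mex{0,3,2,3} = 1
G(10) = mex{1,0,3,0} = 2
G(11) = mex{2,1,0,1} = 3
G(12) = mex{3,2,1,2} = 0
G(13) = mex{0,3,2,3} = 1
G(14) = mex{1,0,3,0} = 2
G(15) = mex{2,1,0,1} = 3
G(16) = mex{3,2,1,2} = 0
G(17) = mex{0,3,2,3} = 1
G(18) = mex{1,0,3,0} = 2
G(19) = mex{2,1,0,1} = 3
G(20) = mex{3,2,1,2} = 0
G(21) = mex{0,3,2,3} = 1
G_C(21) = 1.
Combined Grundy value = 2 ⊕ 2 ⊕ 1 = 1.

1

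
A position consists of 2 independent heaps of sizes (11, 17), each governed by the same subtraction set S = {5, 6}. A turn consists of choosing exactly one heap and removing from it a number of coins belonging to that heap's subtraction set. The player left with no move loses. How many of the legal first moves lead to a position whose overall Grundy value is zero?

All heaps use S = {5, 6}:
n :  0  1  2  3  4  5  6  7  8  9 10 11 12 13 14 15 16 17
G :  0  0  0  0  0  1  1  1  1  1  2  0  0  0  0  0  1  1
Heap A: G(11) = 0.
Heap B: G(17) = 1.
Combined Grundy value = 0 ⊕ 1 = 1.
A winning move leaves total XOR = 0, i.e. changes one component's Grundy value g to g ⊕ X where X is the current total.
Heap A: need g' = 0⊕1 = 1. Options: 11−5→G=1, 11−6→G=1. Hits: 2.
Heap B: need g' = 1⊕1 = 0. Options: 17−5→G=0, 17−6→G=0. Hits: 2.

4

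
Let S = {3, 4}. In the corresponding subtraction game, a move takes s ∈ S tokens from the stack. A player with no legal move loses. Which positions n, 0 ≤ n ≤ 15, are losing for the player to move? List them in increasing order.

0, 1, 2, 7, 8, 9, 14, 15

G(0) = 0
G(1) = mex{} = 0
G(2) = mex{} = 0
G(3) = mex{0} = 1
G(4) = mex{0,0} = 1
G(5) = mex{0,0} = 1
G(6) = mex{1,0} = 2
G(7) = mex{1,1} = 0
G(8) = mex{1,1} = 0
G(9) = mex{2,1} = 0
G(10) = mex{0,2} = 1
G(11) = mex{0,0} = 1
G(12) = mex{0,0} = 1
G(13) = mex{1,0} = 2
G(14) = mex{1,1} = 0
G(15) = mex{1,1} = 0
P-positions are exactly the n with G(n) = 0.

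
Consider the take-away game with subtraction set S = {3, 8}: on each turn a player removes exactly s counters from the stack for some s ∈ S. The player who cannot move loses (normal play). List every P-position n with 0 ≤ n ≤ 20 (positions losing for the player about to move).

0, 1, 2, 6, 7, 11, 12, 13, 17, 18

G(0) = 0
G(1) = mex{} = 0
G(2) = mex{} = 0
G(3) = mex{0} = 1
G(4) = mex{0} = 1
G(5) = mex{0} = 1
G(6) = mex{1} = 0
G(7) = mex{1} = 0
G(8) = mex{1,0} = 2
G(9) = mex{0,0} = 1
G(10) = mex{0,0} = 1
G(11) = mex{2,1} = 0
G(12) = mex{1,1} = 0
G(13) = mex{1,1} = 0
G(14) = mex{0,0} = 1
G(15) = mex{0,0} = 1
G(16) = mex{0,2} = 1
G(17) = mex{1,1} = 0
G(18) = mex{1,1} = 0
G(19) = mex{1,0} = 2
G(20) = mex{0,0} = 1
P-positions are exactly the n with G(n) = 0.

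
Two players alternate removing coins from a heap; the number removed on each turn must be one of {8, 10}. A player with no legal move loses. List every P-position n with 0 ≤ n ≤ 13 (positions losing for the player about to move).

0, 1, 2, 3, 4, 5, 6, 7

G(0) = 0
G(1) = mex{} = 0
G(2) = mex{} = 0
G(3) = mex{} = 0
G(4) = mex{} = 0
G(5) = mex{} = 0
G(6) = mex{} = 0
G(7) = mex{} = 0
G(8) = mex{0} = 1
G(9) = mex{0} = 1
G(10) = mex{0,0} = 1
G(11) = mex{0,0} = 1
G(12) = mex{0,0} = 1
G(13) = mex{0,0} = 1
P-positions are exactly the n with G(n) = 0.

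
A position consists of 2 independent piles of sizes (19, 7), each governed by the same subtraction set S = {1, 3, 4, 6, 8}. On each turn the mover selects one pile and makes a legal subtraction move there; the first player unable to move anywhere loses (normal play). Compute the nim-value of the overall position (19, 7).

3

All piles use S = {1, 3, 4, 6, 8}:
G(0) = 0
G(1) = mex{0} = 1
G(2) = mex{1} = 0
G(3) = mex{0,0} = 1
G(4) = mex{1,1,0} = 2
G(5) = mex{2,0,1} = 3
G(6) = mex{3,1,0,0} = 2
G(7) = mex{2,2,1,1} = 0
G(8) = mex{0,3,2,0,0} = 1
G(9) = mex{1,2,3,1,1} = 0
G(10) = mex{0,0,2,2,0} = 1
G(11) = mex{1,1,0,3,1} = 2
G(12) = mex{2,0,1,2,2} = 3
G(13) = mex{3,1,0,0,3} = 2
G(14) = mex{2,2,1,1,2} = 0
G(15) = mex{0,3,2,0,0} = 1
G(16) = mex{1,2,3,1,1} = 0
G(17) = mex{0,0,2,2,0} = 1
G(18) = mex{1,1,0,3,1} = 2
G(19) = mex{2,0,1,2,2} = 3
Pile A: G(19) = 3.
Pile B: G(7) = 0.
Combined Grundy value = 3 ⊕ 0 = 3.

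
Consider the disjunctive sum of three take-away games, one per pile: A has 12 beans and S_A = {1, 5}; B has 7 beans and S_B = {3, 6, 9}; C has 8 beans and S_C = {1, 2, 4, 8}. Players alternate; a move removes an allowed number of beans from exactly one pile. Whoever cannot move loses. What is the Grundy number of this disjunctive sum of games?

0

Pile A, S = {1, 5}:
G(0) = 0
G(1) = mex{0} = 1
G(2) = mex{1} = 0
G(3) = mex{0} = 1
G(4) = mex{1} = 0
G(5) = mex{0,0} = 1
G(6) = mex{1,1} = 0
G(7) = mex{0,0} = 1
G(8) = mex{1,1} = 0
G(9) = mex{0,0} = 1
G(10) = mex{1,1} = 0
G(11) = mex{0,0} = 1
G(12) = mex{1,1} = 0
G_A(12) = 0.
Pile B, S = {3, 6, 9}:
n : 0 1 2 3 4 5 6 7
G : 0 0 0 1 1 1 2 2
G_B(7) = 2.
Pile C, S = {1, 2, 4, 8}:
G(0) = 0
G(1) = mex{0} = 1
G(2) = mex{1,0} = 2
G(3) = mex{2,1} = 0
G(4) = mex{0,2,0} = 1
G(5) = mex{1,0,1} = 2
G(6) = mex{2,1,2} = 0
G(7) = mex{0,2,0} = 1
G(8) = mex{1,0,1,0} = 2
G_C(8) = 2.
Combined Grundy value = 0 ⊕ 2 ⊕ 2 = 0.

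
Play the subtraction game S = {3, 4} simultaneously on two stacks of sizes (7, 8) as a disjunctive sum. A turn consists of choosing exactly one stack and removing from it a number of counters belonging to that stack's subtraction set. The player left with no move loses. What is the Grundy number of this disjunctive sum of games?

0

All stacks use S = {3, 4}:
G(0) = 0
G(1) = mex{} = 0
G(2) = mex{} = 0
G(3) = mex{0} = 1
G(4) = mex{0,0} = 1
G(5) = mex{0,0} = 1
G(6) = mex{1,0} = 2
G(7) = mex{1,1} = 0
G(8) = mex{1,1} = 0
Stack A: G(7) = 0.
Stack B: G(8) = 0.
Combined Grundy value = 0 ⊕ 0 = 0.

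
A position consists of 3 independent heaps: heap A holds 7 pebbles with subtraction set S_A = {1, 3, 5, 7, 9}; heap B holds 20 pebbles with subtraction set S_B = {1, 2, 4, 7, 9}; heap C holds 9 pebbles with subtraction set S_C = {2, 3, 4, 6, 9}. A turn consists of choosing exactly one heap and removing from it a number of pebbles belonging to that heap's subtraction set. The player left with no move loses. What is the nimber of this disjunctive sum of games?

Heap A, S = {1, 3, 5, 7, 9}:
G(0) = 0
G(1) = mex{0} = 1
G(2) = mex{1} = 0
G(3) = mex{0,0} = 1
G(4) = mex{1,1} = 0
G(5) = mex{0,0,0} = 1
G(6) = mex{1,1,1} = 0
G(7) = mex{0,0,0,0} = 1
G_A(7) = 1.
Heap B, S = {1, 2, 4, 7, 9}:
G(0) = 0
G(1) = mex{0} = 1
G(2) = mex{1,0} = 2
G(3) = mex{2,1} = 0
G(4) = mex{0,2,0} = 1
G(5) = mex{1,0,1} = 2
G(6) = mex{2,1,2} = 0
G(7) = mex{0,2,0,0} = 1
G(8) = mex{1,0,1,1} = 2
G(9) = mex{2,1,2,2,0} = 3
G(10) = mex{3,2,0,0,1} = 4
G(11) = mex{4,3,1,1,2} = 0
G(12) = mex{0,4,2,2,0} = 1
G(13) = mex{1,0,3,0,1} = 2
G(14) = mex{2,1,4,1,2} = 0
G(15) = mex{0,2,0,2,0} = 1
G(16) = mex{1,0,1,3,1} = 2
G(17) = mex{2,1,2,4,2} = 0
G(18) = mex{0,2,0,0,3} = 1
G(19) = mex{1,0,1,1,4} = 2
G(20) = mex{2,1,2,2,0} = 3
G_B(20) = 3.
Heap C, S = {2, 3, 4, 6, 9}:
G(0) = 0
G(1) = mex{} = 0
G(2) = mex{0} = 1
G(3) = mex{0,0} = 1
G(4) = mex{1,0,0} = 2
G(5) = mex{1,1,0} = 2
G(6) = mex{2,1,1,0} = 3
G(7) = mex{2,2,1,0} = 3
G(8) = mex{3,2,2,1} = 0
G(9) = mex{3,3,2,1,0} = 4
G_C(9) = 4.
Combined Grundy value = 1 ⊕ 3 ⊕ 4 = 6.

6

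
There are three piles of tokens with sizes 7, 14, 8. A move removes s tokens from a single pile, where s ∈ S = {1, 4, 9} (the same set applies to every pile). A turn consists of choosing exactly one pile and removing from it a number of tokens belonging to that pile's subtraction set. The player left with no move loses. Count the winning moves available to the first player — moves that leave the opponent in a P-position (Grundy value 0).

2

All piles use S = {1, 4, 9}:
n :  0  1  2  3  4  5  6  7  8  9 10 11 12 13 14
G :  0  1  0  1  2  0  1  0  1  2  0  1  0  1  2
Pile A: G(7) = 0.
Pile B: G(14) = 2.
Pile C: G(8) = 1.
Combined Grundy value = 0 ⊕ 2 ⊕ 1 = 3.
A winning move leaves total XOR = 0, i.e. changes one component's Grundy value g to g ⊕ X where X is the current total.
Pile A: need g' = 0⊕3 = 3. Options: 7−1→G=1, 7−4→G=1. Hits: 0.
Pile B: need g' = 2⊕3 = 1. Options: 14−1→G=1, 14−4→G=0, 14−9→G=0. Hits: 1.
Pile C: need g' = 1⊕3 = 2. Options: 8−1→G=0, 8−4→G=2. Hits: 1.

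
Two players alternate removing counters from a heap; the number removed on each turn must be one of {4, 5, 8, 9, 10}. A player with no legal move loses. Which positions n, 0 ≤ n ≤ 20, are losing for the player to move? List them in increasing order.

0, 1, 2, 3, 14, 15, 16, 17

G(0) = 0
G(1) = mex{} = 0
G(2) = mex{} = 0
G(3) = mex{} = 0
G(4) = mex{0} = 1
G(5) = mex{0,0} = 1
G(6) = mex{0,0} = 1
G(7) = mex{0,0} = 1
G(8) = mex{1,0,0} = 2
G(9) = mex{1,1,0,0} = 2
G(10) = mex{1,1,0,0,0} = 2
G(11) = mex{1,1,0,0,0} = 2
G(12) = mex{2,1,1,0,0} = 3
G(13) = mex{2,2,1,1,0} = 3
G(14) = mex{2,2,1,1,1} = 0
G(15) = mex{2,2,1,1,1} = 0
G(16) = mex{3,2,2,1,1} = 0
G(17) = mex{3,3,2,2,1} = 0
G(18) = mex{0,3,2,2,2} = 1
G(19) = mex{0,0,2,2,2} = 1
G(20) = mex{0,0,3,2,2} = 1
P-positions are exactly the n with G(n) = 0.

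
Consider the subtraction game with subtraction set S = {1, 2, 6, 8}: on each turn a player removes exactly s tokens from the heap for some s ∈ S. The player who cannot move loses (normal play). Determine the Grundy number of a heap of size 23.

G(0) = 0
G(1) = mex{0} = 1
G(2) = mex{1,0} = 2
G(3) = mex{2,1} = 0
G(4) = mex{0,2} = 1
G(5) = mex{1,0} = 2
G(6) = mex{2,1,0} = 3
G(7) = mex{3,2,1} = 0
G(8) = mex{0,3,2,0} = 1
G(9) = mex{1,0,0,1} = 2
G(10) = mex{2,1,1,2} = 0
G(11) = mex{0,2,2,0} = 1
G(12) = mex{1,0,3,1} = 2
G(13) = mex{2,1,0,2} = 3
G(14) = mex{3,2,1,3} = 0
G(15) = mex{0,3,2,0} = 1
G(16) = mex{1,0,0,1} = 2
G(17) = mex{2,1,1,2} = 0
G(18) = mex{0,2,2,0} = 1
G(19) = mex{1,0,3,1} = 2
G(20) = mex{2,1,0,2} = 3
G(21) = mex{3,2,1,3} = 0
G(22) = mex{0,3,2,0} = 1
G(23) = mex{1,0,0,1} = 2

2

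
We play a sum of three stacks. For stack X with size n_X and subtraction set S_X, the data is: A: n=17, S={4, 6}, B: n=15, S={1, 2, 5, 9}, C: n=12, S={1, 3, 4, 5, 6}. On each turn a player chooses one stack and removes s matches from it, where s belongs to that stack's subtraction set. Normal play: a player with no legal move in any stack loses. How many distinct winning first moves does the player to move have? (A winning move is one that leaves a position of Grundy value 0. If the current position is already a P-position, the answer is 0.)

4

Stack A, S = {4, 6}:
n :  0  1  2  3  4  5  6  7  8  9 10 11 12 13 14 15 16 17
G :  0  0  0  0  1  1  1  1  2  2  0  0  0  0  1  1  1  1
G_A(17) = 1.
Stack B, S = {1, 2, 5, 9}:
n :  0  1  2  3  4  5  6  7  8  9 10 11 12 13 14 15
G :  0  1  2  0  1  2  0  1  2  3  0  1  2  0  1  2
G_B(15) = 2.
Stack C, S = {1, 3, 4, 5, 6}:
G(0) = 0
G(1) = mex{0} = 1
G(2) = mex{1} = 0
G(3) = mex{0,0} = 1
G(4) = mex{1,1,0} = 2
G(5) = mex{2,0,1,0} = 3
G(6) = mex{3,1,0,1,0} = 2
G(7) = mex{2,2,1,0,1} = 3
G(8) = mex{3,3,2,1,0} = 4
G(9) = mex{4,2,3,2,1} = 0
G(10) = mex{0,3,2,3,2} = 1
G(11) = mex{1,4,3,2,3} = 0
G(12) = mex{0,0,4,3,2} = 1
G_C(12) = 1.
Combined Grundy value = 1 ⊕ 2 ⊕ 1 = 2.
A winning move leaves total XOR = 0, i.e. changes one component's Grundy value g to g ⊕ X where X is the current total.
Stack A: need g' = 1⊕2 = 3. Options: 17−4→G=0, 17−6→G=0. Hits: 0.
Stack B: need g' = 2⊕2 = 0. Options: 15−1→G=1, 15−2→G=0, 15−5→G=0, 15−9→G=0. Hits: 3.
Stack C: need g' = 1⊕2 = 3. Options: 12−1→G=0, 12−3→G=0, 12−4→G=4, 12−5→G=3, 12−6→G=2. Hits: 1.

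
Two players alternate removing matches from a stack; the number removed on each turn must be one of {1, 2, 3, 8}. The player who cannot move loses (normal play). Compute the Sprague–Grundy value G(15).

2

G(0) = 0
G(1) = mex{0} = 1
G(2) = mex{1,0} = 2
G(3) = mex{2,1,0} = 3
G(4) = mex{3,2,1} = 0
G(5) = mex{0,3,2} = 1
G(6) = mex{1,0,3} = 2
G(7) = mex{2,1,0} = 3
G(8) = mex{3,2,1,0} = 4
G(9) = mex{4,3,2,1} = 0
G(10) = mex{0,4,3,2} = 1
G(11) = mex{1,0,4,3} = 2
G(12) = mex{2,1,0,0} = 3
G(13) = mex{3,2,1,1} = 0
G(14) = mex{0,3,2,2} = 1
G(15) = mex{1,0,3,3} = 2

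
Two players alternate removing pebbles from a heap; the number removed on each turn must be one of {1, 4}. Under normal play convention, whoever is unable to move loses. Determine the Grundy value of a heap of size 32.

G(0) = 0
G(1) = mex{0} = 1
G(2) = mex{1} = 0
G(3) = mex{0} = 1
G(4) = mex{1,0} = 2
G(5) = mex{2,1} = 0
G(6) = mex{0,0} = 1
G(7) = mex{1,1} = 0
G(8) = mex{0,2} = 1
G(9) = mex{1,0} = 2
G(10) = mex{2,1} = 0
G(11) = mex{0,0} = 1
G(12) = mex{1,1} = 0
G(13) = mex{0,2} = 1
G(14) = mex{1,0} = 2
G(15) = mex{2,1} = 0
G(16) = mex{0,0} = 1
G(17) = mex{1,1} = 0
G(18) = mex{0,2} = 1
G(19) = mex{1,0} = 2
G(20) = mex{2,1} = 0
G(21) = mex{0,0} = 1
G(22) = mex{1,1} = 0
G(23) = mex{0,2} = 1
G(24) = mex{1,0} = 2
G(25) = mex{2,1} = 0
G(26) = mex{0,0} = 1
G(27) = mex{1,1} = 0
G(28) = mex{0,2} = 1
G(29) = mex{1,0} = 2
G(30) = mex{2,1} = 0
G(31) = mex{0,0} = 1
G(32) = mex{1,1} = 0

0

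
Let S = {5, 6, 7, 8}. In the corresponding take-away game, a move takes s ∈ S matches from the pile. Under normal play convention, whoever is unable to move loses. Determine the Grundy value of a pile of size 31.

1

n :  0  1  2  3  4  5  6  7  8  9 10 11 12 13 14 15 16 17 18 19 20 21 22 23 24 25 26 27 28 29 30 31
G :  0  0  0  0  0  1  1  1  1  1  2  2  2  0  0  0  0  0  1  1  1  1  1  2  2  2  0  0  0  0  0  1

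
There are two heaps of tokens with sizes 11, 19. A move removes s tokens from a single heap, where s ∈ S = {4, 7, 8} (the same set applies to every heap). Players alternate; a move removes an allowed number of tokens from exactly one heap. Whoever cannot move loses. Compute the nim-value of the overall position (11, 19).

All heaps use S = {4, 7, 8}:
G(0) = 0
G(1) = mex{} = 0
G(2) = mex{} = 0
G(3) = mex{} = 0
G(4) = mex{0} = 1
G(5) = mex{0} = 1
G(6) = mex{0} = 1
G(7) = mex{0,0} = 1
G(8) = mex{1,0,0} = 2
G(9) = mex{1,0,0} = 2
G(10) = mex{1,0,0} = 2
G(11) = mex{1,1,0} = 2
G(12) = mex{2,1,1} = 0
G(13) = mex{2,1,1} = 0
G(14) = mex{2,1,1} = 0
G(15) = mex{2,2,1} = 0
G(16) = mex{0,2,2} = 1
G(17) = mex{0,2,2} = 1
G(18) = mex{0,2,2} = 1
G(19) = mex{0,0,2} = 1
Heap A: G(11) = 2.
Heap B: G(19) = 1.
Combined Grundy value = 2 ⊕ 1 = 3.

3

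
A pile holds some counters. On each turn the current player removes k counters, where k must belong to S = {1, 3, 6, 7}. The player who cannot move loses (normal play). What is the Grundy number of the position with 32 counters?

n :  0  1  2  3  4  5  6  7  8  9 10 11 12 13 14 15 16 17 18 19 20 21 22 23 24 25 26 27 28 29 30 31 32
G :  0  1  0  1  0  1  2  3  2  3  2  3  0  1  0  1  0  1  2  3  2  3  2  3  0  1  0  1  0  1  2  3  2

2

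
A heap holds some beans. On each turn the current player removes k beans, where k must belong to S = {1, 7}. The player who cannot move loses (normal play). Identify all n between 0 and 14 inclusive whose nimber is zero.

G(0) = 0
G(1) = mex{0} = 1
G(2) = mex{1} = 0
G(3) = mex{0} = 1
G(4) = mex{1} = 0
G(5) = mex{0} = 1
G(6) = mex{1} = 0
G(7) = mex{0,0} = 1
G(8) = mex{1,1} = 0
G(9) = mex{0,0} = 1
G(10) = mex{1,1} = 0
G(11) = mex{0,0} = 1
G(12) = mex{1,1} = 0
G(13) = mex{0,0} = 1
G(14) = mex{1,1} = 0
P-positions are exactly the n with G(n) = 0.

0, 2, 4, 6, 8, 10, 12, 14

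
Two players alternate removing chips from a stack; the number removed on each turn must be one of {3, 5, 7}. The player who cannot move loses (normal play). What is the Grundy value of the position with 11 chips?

n :  0  1  2  3  4  5  6  7  8  9 10 11
G :  0  0  0  1  1  1  2  2  2  3  0  0

0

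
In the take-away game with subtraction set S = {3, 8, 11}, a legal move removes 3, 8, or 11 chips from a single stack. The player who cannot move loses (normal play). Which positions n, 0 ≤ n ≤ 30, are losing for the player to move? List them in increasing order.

0, 1, 2, 6, 7, 16, 20, 21, 22, 26

n :  0  1  2  3  4  5  6  7  8  9 10 11 12 13 14 15 16 17 18 19 20 21 22 23 24 25 26 27 28 29 30
G :  0  0  0  1  1  1  0  0  2  1  1  3  2  2  2  3  0  3  2  1  0  0  0  1  1  1  0  2  2  1  3
P-positions are exactly the n with G(n) = 0.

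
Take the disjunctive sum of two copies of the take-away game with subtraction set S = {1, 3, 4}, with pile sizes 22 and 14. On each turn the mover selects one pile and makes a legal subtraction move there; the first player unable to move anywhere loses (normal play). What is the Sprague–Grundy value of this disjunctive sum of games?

All piles use S = {1, 3, 4}:
G(0) = 0
G(1) = mex{0} = 1
G(2) = mex{1} = 0
G(3) = mex{0,0} = 1
G(4) = mex{1,1,0} = 2
G(5) = mex{2,0,1} = 3
G(6) = mex{3,1,0} = 2
G(7) = mex{2,2,1} = 0
G(8) = mex{0,3,2} = 1
G(9) = mex{1,2,3} = 0
G(10) = mex{0,0,2} = 1
G(11) = mex{1,1,0} = 2
G(12) = mex{2,0,1} = 3
G(13) = mex{3,1,0} = 2
G(14) = mex{2,2,1} = 0
G(15) = mex{0,3,2} = 1
G(16) = mex{1,2,3} = 0
G(17) = mex{0,0,2} = 1
G(18) = mex{1,1,0} = 2
G(19) = mex{2,0,1} = 3
G(20) = mex{3,1,0} = 2
G(21) = mex{2,2,1} = 0
G(22) = mex{0,3,2} = 1
Pile A: G(22) = 1.
Pile B: G(14) = 0.
Combined Grundy value = 1 ⊕ 0 = 1.

1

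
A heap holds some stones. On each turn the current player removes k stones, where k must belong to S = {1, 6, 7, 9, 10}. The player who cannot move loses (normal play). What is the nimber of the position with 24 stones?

3

G(0) = 0
G(1) = mex{0} = 1
G(2) = mex{1} = 0
G(3) = mex{0} = 1
G(4) = mex{1} = 0
G(5) = mex{0} = 1
G(6) = mex{1,0} = 2
G(7) = mex{2,1,0} = 3
G(8) = mex{3,0,1} = 2
G(9) = mex{2,1,0,0} = 3
G(10) = mex{3,0,1,1,0} = 2
G(11) = mex{2,1,0,0,1} = 3
G(12) = mex{3,2,1,1,0} = 4
G(13) = mex{4,3,2,0,1} = 5
G(14) = mex{5,2,3,1,0} = 4
G(15) = mex{4,3,2,2,1} = 0
G(16) = mex{0,2,3,3,2} = 1
G(17) = mex{1,3,2,2,3} = 0
G(18) = mex{0,4,3,3,2} = 1
G(19) = mex{1,5,4,2,3} = 0
G(20) = mex{0,4,5,3,2} = 1
G(21) = mex{1,0,4,4,3} = 2
G(22) = mex{2,1,0,5,4} = 3
G(23) = mex{3,0,1,4,5} = 2
G(24) = mex{2,1,0,0,4} = 3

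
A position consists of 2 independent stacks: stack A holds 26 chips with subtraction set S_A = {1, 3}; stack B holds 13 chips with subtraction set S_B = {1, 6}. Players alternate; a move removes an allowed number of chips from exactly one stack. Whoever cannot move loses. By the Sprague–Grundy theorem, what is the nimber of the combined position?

Stack A, S = {1, 3}:
n :  0  1  2  3  4  5  6  7  8  9 10 11 12 13 14 15 16 17 18 19 20 21 22 23 24 25 26
G :  0  1  0  1  0  1  0  1  0  1  0  1  0  1  0  1  0  1  0  1  0  1  0  1  0  1  0
G_A(26) = 0.
Stack B, S = {1, 6}:
n :  0  1  2  3  4  5  6  7  8  9 10 11 12 13
G :  0  1  0  1  0  1  2  0  1  0  1  0  1  2
G_B(13) = 2.
Combined Grundy value = 0 ⊕ 2 = 2.

2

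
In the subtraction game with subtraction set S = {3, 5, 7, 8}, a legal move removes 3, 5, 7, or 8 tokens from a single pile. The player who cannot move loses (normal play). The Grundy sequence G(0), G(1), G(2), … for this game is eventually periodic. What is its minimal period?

G(0) = 0
G(1) = mex{} = 0
G(2) = mex{} = 0
G(3) = mex{0} = 1
G(4) = mex{0} = 1
G(5) = mex{0,0} = 1
G(6) = mex{1,0} = 2
G(7) = mex{1,0,0} = 2
G(8) = mex{1,1,0,0} = 2
G(9) = mex{2,1,0,0} = 3
G(10) = mex{2,1,1,0} = 3
G(11) = mex{2,2,1,1} = 0
G(12) = mex{3,2,1,1} = 0
G(13) = mex{3,2,2,1} = 0
G(14) = mex{0,3,2,2} = 1
G(15) = mex{0,3,2,2} = 1
G(16) = mex{0,0,3,2} = 1
G(17) = mex{1,0,3,3} = 2
G(18) = mex{1,0,0,3} = 2
G(19) = mex{1,1,0,0} = 2
G(20) = mex{2,1,0,0} = 3
G(21) = mex{2,1,1,0} = 3
G(22) = mex{2,2,1,1} = 0
G(23) = mex{3,2,1,1} = 0
G(n+11) = G(n) holds for n = 0,…,7 (a full window of length max(S) = 8), so the sequence is purely periodic with period 11.

11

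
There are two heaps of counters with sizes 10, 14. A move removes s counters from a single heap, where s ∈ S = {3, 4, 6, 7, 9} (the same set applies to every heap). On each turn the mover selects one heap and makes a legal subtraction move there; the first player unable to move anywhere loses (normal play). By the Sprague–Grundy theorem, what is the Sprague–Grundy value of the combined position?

3

All heaps use S = {3, 4, 6, 7, 9}:
G(0) = 0
G(1) = mex{} = 0
G(2) = mex{} = 0
G(3) = mex{0} = 1
G(4) = mex{0,0} = 1
G(5) = mex{0,0} = 1
G(6) = mex{1,0,0} = 2
G(7) = mex{1,1,0,0} = 2
G(8) = mex{1,1,0,0} = 2
G(9) = mex{2,1,1,0,0} = 3
G(10) = mex{2,2,1,1,0} = 3
G(11) = mex{2,2,1,1,0} = 3
G(12) = mex{3,2,2,1,1} = 0
G(13) = mex{3,3,2,2,1} = 0
G(14) = mex{3,3,2,2,1} = 0
Heap A: G(10) = 3.
Heap B: G(14) = 0.
Combined Grundy value = 3 ⊕ 0 = 3.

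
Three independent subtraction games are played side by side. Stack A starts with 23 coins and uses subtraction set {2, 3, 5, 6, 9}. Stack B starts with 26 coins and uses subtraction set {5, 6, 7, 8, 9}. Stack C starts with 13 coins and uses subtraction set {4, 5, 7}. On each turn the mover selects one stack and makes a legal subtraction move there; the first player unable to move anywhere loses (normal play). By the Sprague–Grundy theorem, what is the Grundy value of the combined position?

Stack A, S = {2, 3, 5, 6, 9}:
n :  0  1  2  3  4  5  6  7  8  9 10 11 12 13 14 15 16 17 18 19 20 21 22 23
G :  0  0  1  1  2  2  3  3  0  4  1  5  0  4  1  2  0  3  1  2  0  3  1  2
G_A(23) = 2.
Stack B, S = {5, 6, 7, 8, 9}:
n :  0  1  2  3  4  5  6  7  8  9 10 11 12 13 14 15 16 17 18 19 20 21 22 23 24 25 26
G :  0  0  0  0  0  1  1  1  1  1  2  2  2  2  0  0  0  0  0  1  1  1  1  1  2  2  2
G_B(26) = 2.
Stack C, S = {4, 5, 7}:
G(0) = 0
G(1) = mex{} = 0
G(2) = mex{} = 0
G(3) = mex{} = 0
G(4) = mex{0} = 1
G(5) = mex{0,0} = 1
G(6) = mex{0,0} = 1
G(7) = mex{0,0,0} = 1
G(8) = mex{1,0,0} = 2
G(9) = mex{1,1,0} = 2
G(10) = mex{1,1,0} = 2
G(11) = mex{1,1,1} = 0
G(12) = mex{2,1,1} = 0
G(13) = mex{2,2,1} = 0
G_C(13) = 0.
Combined Grundy value = 2 ⊕ 2 ⊕ 0 = 0.

0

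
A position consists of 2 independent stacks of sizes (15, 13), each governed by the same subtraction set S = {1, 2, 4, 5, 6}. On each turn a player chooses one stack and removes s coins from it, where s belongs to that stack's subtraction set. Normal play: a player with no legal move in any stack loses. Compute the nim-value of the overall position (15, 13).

All stacks use S = {1, 2, 4, 5, 6}:
n :  0  1  2  3  4  5  6  7  8  9 10 11 12 13 14 15
G :  0  1  2  0  1  2  3  4  5  3  0  1  2  0  1  2
Stack A: G(15) = 2.
Stack B: G(13) = 0.
Combined Grundy value = 2 ⊕ 0 = 2.

2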